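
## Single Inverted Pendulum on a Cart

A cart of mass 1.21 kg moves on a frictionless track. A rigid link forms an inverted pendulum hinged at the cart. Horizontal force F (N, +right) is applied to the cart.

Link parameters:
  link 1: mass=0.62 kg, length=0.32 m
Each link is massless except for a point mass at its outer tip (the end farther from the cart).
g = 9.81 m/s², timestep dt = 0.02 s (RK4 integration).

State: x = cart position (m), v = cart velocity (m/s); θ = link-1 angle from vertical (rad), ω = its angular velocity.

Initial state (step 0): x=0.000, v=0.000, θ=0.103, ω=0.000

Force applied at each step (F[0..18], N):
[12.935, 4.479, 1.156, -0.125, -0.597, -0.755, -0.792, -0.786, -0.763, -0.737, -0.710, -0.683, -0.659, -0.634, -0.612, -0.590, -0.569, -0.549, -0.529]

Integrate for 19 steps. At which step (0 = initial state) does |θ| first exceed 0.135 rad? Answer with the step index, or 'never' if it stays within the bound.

Answer: never

Derivation:
apply F[0]=+12.935 → step 1: x=0.002, v=0.203, θ=0.097, ω=-0.568
apply F[1]=+4.479 → step 2: x=0.007, v=0.267, θ=0.085, ω=-0.714
apply F[2]=+1.156 → step 3: x=0.012, v=0.279, θ=0.070, ω=-0.702
apply F[3]=-0.125 → step 4: x=0.018, v=0.271, θ=0.057, ω=-0.637
apply F[4]=-0.597 → step 5: x=0.023, v=0.256, θ=0.045, ω=-0.560
apply F[5]=-0.755 → step 6: x=0.028, v=0.239, θ=0.035, ω=-0.484
apply F[6]=-0.792 → step 7: x=0.033, v=0.223, θ=0.026, ω=-0.415
apply F[7]=-0.786 → step 8: x=0.037, v=0.208, θ=0.018, ω=-0.355
apply F[8]=-0.763 → step 9: x=0.041, v=0.194, θ=0.011, ω=-0.302
apply F[9]=-0.737 → step 10: x=0.045, v=0.181, θ=0.006, ω=-0.256
apply F[10]=-0.710 → step 11: x=0.048, v=0.169, θ=0.001, ω=-0.216
apply F[11]=-0.683 → step 12: x=0.051, v=0.158, θ=-0.003, ω=-0.181
apply F[12]=-0.659 → step 13: x=0.054, v=0.147, θ=-0.006, ω=-0.152
apply F[13]=-0.634 → step 14: x=0.057, v=0.137, θ=-0.009, ω=-0.126
apply F[14]=-0.612 → step 15: x=0.060, v=0.128, θ=-0.011, ω=-0.104
apply F[15]=-0.590 → step 16: x=0.062, v=0.120, θ=-0.013, ω=-0.084
apply F[16]=-0.569 → step 17: x=0.065, v=0.112, θ=-0.015, ω=-0.068
apply F[17]=-0.549 → step 18: x=0.067, v=0.104, θ=-0.016, ω=-0.054
apply F[18]=-0.529 → step 19: x=0.069, v=0.097, θ=-0.017, ω=-0.041
max |θ| = 0.103 ≤ 0.135 over all 20 states.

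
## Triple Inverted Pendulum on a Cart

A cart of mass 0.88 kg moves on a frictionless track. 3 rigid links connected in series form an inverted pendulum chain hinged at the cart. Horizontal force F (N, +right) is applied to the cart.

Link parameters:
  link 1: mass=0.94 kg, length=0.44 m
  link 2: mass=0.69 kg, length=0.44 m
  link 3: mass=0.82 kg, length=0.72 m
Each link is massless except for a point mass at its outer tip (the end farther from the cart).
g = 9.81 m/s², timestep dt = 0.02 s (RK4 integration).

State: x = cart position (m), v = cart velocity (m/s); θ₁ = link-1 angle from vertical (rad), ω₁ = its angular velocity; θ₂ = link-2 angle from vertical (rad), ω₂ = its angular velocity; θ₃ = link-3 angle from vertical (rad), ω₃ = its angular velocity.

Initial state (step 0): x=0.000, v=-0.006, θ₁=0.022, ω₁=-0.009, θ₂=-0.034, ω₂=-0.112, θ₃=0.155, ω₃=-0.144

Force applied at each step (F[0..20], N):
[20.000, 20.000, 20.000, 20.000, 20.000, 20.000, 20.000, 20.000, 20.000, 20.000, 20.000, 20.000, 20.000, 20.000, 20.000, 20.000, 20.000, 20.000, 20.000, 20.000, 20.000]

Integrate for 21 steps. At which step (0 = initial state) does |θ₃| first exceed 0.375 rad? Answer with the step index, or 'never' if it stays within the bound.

Answer: never

Derivation:
apply F[0]=+20.000 → step 1: x=0.004, v=0.438, θ₁=0.012, ω₁=-0.972, θ₂=-0.038, ω₂=-0.271, θ₃=0.153, ω₃=-0.034
apply F[1]=+20.000 → step 2: x=0.018, v=0.893, θ₁=-0.017, ω₁=-1.981, θ₂=-0.045, ω₂=-0.397, θ₃=0.154, ω₃=0.064
apply F[2]=+20.000 → step 3: x=0.040, v=1.360, θ₁=-0.067, ω₁=-3.055, θ₂=-0.053, ω₂=-0.465, θ₃=0.156, ω₃=0.133
apply F[3]=+20.000 → step 4: x=0.072, v=1.821, θ₁=-0.140, ω₁=-4.146, θ₂=-0.063, ω₂=-0.476, θ₃=0.159, ω₃=0.152
apply F[4]=+20.000 → step 5: x=0.113, v=2.238, θ₁=-0.233, ω₁=-5.126, θ₂=-0.072, ω₂=-0.488, θ₃=0.161, ω₃=0.104
apply F[5]=+20.000 → step 6: x=0.161, v=2.568, θ₁=-0.343, ω₁=-5.856, θ₂=-0.083, ω₂=-0.590, θ₃=0.162, ω₃=-0.004
apply F[6]=+20.000 → step 7: x=0.215, v=2.801, θ₁=-0.465, ω₁=-6.308, θ₂=-0.097, ω₂=-0.837, θ₃=0.161, ω₃=-0.146
apply F[7]=+20.000 → step 8: x=0.272, v=2.957, θ₁=-0.594, ω₁=-6.552, θ₂=-0.117, ω₂=-1.222, θ₃=0.156, ω₃=-0.299
apply F[8]=+20.000 → step 9: x=0.333, v=3.057, θ₁=-0.726, ω₁=-6.673, θ₂=-0.147, ω₂=-1.711, θ₃=0.149, ω₃=-0.453
apply F[9]=+20.000 → step 10: x=0.394, v=3.117, θ₁=-0.860, ω₁=-6.726, θ₂=-0.186, ω₂=-2.270, θ₃=0.138, ω₃=-0.609
apply F[10]=+20.000 → step 11: x=0.457, v=3.146, θ₁=-0.995, ω₁=-6.740, θ₂=-0.238, ω₂=-2.874, θ₃=0.124, ω₃=-0.772
apply F[11]=+20.000 → step 12: x=0.520, v=3.150, θ₁=-1.130, ω₁=-6.727, θ₂=-0.301, ω₂=-3.505, θ₃=0.107, ω₃=-0.950
apply F[12]=+20.000 → step 13: x=0.583, v=3.133, θ₁=-1.264, ω₁=-6.689, θ₂=-0.378, ω₂=-4.150, θ₃=0.086, ω₃=-1.154
apply F[13]=+20.000 → step 14: x=0.645, v=3.097, θ₁=-1.397, ω₁=-6.624, θ₂=-0.467, ω₂=-4.796, θ₃=0.061, ω₃=-1.394
apply F[14]=+20.000 → step 15: x=0.707, v=3.046, θ₁=-1.529, ω₁=-6.527, θ₂=-0.570, ω₂=-5.434, θ₃=0.030, ω₃=-1.684
apply F[15]=+20.000 → step 16: x=0.767, v=2.982, θ₁=-1.658, ω₁=-6.393, θ₂=-0.685, ω₂=-6.056, θ₃=-0.007, ω₃=-2.036
apply F[16]=+20.000 → step 17: x=0.826, v=2.909, θ₁=-1.784, ω₁=-6.214, θ₂=-0.812, ω₂=-6.651, θ₃=-0.052, ω₃=-2.463
apply F[17]=+20.000 → step 18: x=0.883, v=2.829, θ₁=-1.906, ω₁=-5.985, θ₂=-0.950, ω₂=-7.210, θ₃=-0.106, ω₃=-2.978
apply F[18]=+20.000 → step 19: x=0.939, v=2.746, θ₁=-2.023, ω₁=-5.700, θ₂=-1.100, ω₂=-7.720, θ₃=-0.172, ω₃=-3.593
apply F[19]=+20.000 → step 20: x=0.993, v=2.661, θ₁=-2.134, ω₁=-5.359, θ₂=-1.259, ω₂=-8.158, θ₃=-0.250, ω₃=-4.315
apply F[20]=+20.000 → step 21: x=1.046, v=2.577, θ₁=-2.237, ω₁=-4.968, θ₂=-1.426, ω₂=-8.493, θ₃=-0.345, ω₃=-5.149
max |θ₃| = 0.345 ≤ 0.375 over all 22 states.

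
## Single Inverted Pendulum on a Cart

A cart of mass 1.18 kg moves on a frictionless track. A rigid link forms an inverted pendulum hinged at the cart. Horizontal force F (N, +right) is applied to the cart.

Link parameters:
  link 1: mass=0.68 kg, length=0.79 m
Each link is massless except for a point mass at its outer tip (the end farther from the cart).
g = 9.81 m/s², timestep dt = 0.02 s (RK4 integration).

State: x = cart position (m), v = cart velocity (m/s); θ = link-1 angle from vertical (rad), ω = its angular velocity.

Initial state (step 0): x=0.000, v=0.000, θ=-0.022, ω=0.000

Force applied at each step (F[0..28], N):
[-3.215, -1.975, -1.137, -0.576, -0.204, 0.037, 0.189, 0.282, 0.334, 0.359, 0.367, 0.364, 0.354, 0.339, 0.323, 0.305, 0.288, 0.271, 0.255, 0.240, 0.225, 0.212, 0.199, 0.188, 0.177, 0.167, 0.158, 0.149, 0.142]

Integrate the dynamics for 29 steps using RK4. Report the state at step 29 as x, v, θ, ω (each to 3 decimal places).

apply F[0]=-3.215 → step 1: x=-0.001, v=-0.052, θ=-0.021, ω=0.060
apply F[1]=-1.975 → step 2: x=-0.002, v=-0.083, θ=-0.020, ω=0.095
apply F[2]=-1.137 → step 3: x=-0.004, v=-0.100, θ=-0.018, ω=0.112
apply F[3]=-0.576 → step 4: x=-0.006, v=-0.108, θ=-0.015, ω=0.118
apply F[4]=-0.204 → step 5: x=-0.008, v=-0.110, θ=-0.013, ω=0.116
apply F[5]=+0.037 → step 6: x=-0.010, v=-0.108, θ=-0.011, ω=0.111
apply F[6]=+0.189 → step 7: x=-0.012, v=-0.104, θ=-0.009, ω=0.103
apply F[7]=+0.282 → step 8: x=-0.014, v=-0.098, θ=-0.007, ω=0.094
apply F[8]=+0.334 → step 9: x=-0.016, v=-0.092, θ=-0.005, ω=0.084
apply F[9]=+0.359 → step 10: x=-0.018, v=-0.085, θ=-0.003, ω=0.075
apply F[10]=+0.367 → step 11: x=-0.020, v=-0.079, θ=-0.002, ω=0.066
apply F[11]=+0.364 → step 12: x=-0.021, v=-0.072, θ=-0.001, ω=0.058
apply F[12]=+0.354 → step 13: x=-0.022, v=-0.066, θ=0.000, ω=0.050
apply F[13]=+0.339 → step 14: x=-0.024, v=-0.061, θ=0.001, ω=0.043
apply F[14]=+0.323 → step 15: x=-0.025, v=-0.055, θ=0.002, ω=0.037
apply F[15]=+0.305 → step 16: x=-0.026, v=-0.050, θ=0.003, ω=0.031
apply F[16]=+0.288 → step 17: x=-0.027, v=-0.046, θ=0.003, ω=0.026
apply F[17]=+0.271 → step 18: x=-0.028, v=-0.042, θ=0.004, ω=0.022
apply F[18]=+0.255 → step 19: x=-0.029, v=-0.038, θ=0.004, ω=0.018
apply F[19]=+0.240 → step 20: x=-0.029, v=-0.034, θ=0.004, ω=0.014
apply F[20]=+0.225 → step 21: x=-0.030, v=-0.031, θ=0.005, ω=0.011
apply F[21]=+0.212 → step 22: x=-0.031, v=-0.028, θ=0.005, ω=0.009
apply F[22]=+0.199 → step 23: x=-0.031, v=-0.025, θ=0.005, ω=0.006
apply F[23]=+0.188 → step 24: x=-0.032, v=-0.023, θ=0.005, ω=0.004
apply F[24]=+0.177 → step 25: x=-0.032, v=-0.020, θ=0.005, ω=0.003
apply F[25]=+0.167 → step 26: x=-0.032, v=-0.018, θ=0.005, ω=0.001
apply F[26]=+0.158 → step 27: x=-0.033, v=-0.016, θ=0.005, ω=-0.000
apply F[27]=+0.149 → step 28: x=-0.033, v=-0.014, θ=0.005, ω=-0.001
apply F[28]=+0.142 → step 29: x=-0.033, v=-0.012, θ=0.005, ω=-0.002

Answer: x=-0.033, v=-0.012, θ=0.005, ω=-0.002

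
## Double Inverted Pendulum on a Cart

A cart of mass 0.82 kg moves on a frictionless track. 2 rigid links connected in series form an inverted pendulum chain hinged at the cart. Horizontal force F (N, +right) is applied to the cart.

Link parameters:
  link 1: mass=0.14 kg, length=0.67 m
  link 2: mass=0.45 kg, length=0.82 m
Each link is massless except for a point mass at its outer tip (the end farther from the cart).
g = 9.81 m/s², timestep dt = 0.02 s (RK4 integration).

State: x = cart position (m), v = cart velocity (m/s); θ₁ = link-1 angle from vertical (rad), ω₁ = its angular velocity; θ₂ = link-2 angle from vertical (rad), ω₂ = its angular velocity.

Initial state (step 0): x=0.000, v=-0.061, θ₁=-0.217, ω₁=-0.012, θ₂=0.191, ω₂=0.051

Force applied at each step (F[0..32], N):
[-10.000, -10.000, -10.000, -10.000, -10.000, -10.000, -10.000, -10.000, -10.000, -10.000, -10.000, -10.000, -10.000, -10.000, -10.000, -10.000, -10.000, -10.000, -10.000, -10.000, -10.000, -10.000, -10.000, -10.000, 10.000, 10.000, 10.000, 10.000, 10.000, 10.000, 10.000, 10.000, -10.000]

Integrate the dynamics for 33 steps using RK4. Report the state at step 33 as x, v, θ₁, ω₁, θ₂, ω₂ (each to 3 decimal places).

Answer: x=-1.758, v=-0.866, θ₁=2.635, ω₁=7.378, θ₂=1.440, ω₂=6.208

Derivation:
apply F[0]=-10.000 → step 1: x=-0.003, v=-0.280, θ₁=-0.217, ω₁=-0.031, θ₂=0.195, ω₂=0.374
apply F[1]=-10.000 → step 2: x=-0.011, v=-0.500, θ₁=-0.218, ω₁=-0.046, θ₂=0.206, ω₂=0.695
apply F[2]=-10.000 → step 3: x=-0.023, v=-0.721, θ₁=-0.219, ω₁=-0.052, θ₂=0.223, ω₂=1.014
apply F[3]=-10.000 → step 4: x=-0.040, v=-0.943, θ₁=-0.220, ω₁=-0.043, θ₂=0.246, ω₂=1.326
apply F[4]=-10.000 → step 5: x=-0.061, v=-1.167, θ₁=-0.221, ω₁=-0.014, θ₂=0.276, ω₂=1.630
apply F[5]=-10.000 → step 6: x=-0.087, v=-1.393, θ₁=-0.221, ω₁=0.041, θ₂=0.312, ω₂=1.924
apply F[6]=-10.000 → step 7: x=-0.117, v=-1.620, θ₁=-0.219, ω₁=0.128, θ₂=0.353, ω₂=2.203
apply F[7]=-10.000 → step 8: x=-0.152, v=-1.850, θ₁=-0.215, ω₁=0.253, θ₂=0.400, ω₂=2.467
apply F[8]=-10.000 → step 9: x=-0.191, v=-2.082, θ₁=-0.209, ω₁=0.420, θ₂=0.451, ω₂=2.712
apply F[9]=-10.000 → step 10: x=-0.235, v=-2.316, θ₁=-0.198, ω₁=0.634, θ₂=0.508, ω₂=2.937
apply F[10]=-10.000 → step 11: x=-0.284, v=-2.551, θ₁=-0.183, ω₁=0.898, θ₂=0.569, ω₂=3.140
apply F[11]=-10.000 → step 12: x=-0.337, v=-2.789, θ₁=-0.162, ω₁=1.216, θ₂=0.633, ω₂=3.315
apply F[12]=-10.000 → step 13: x=-0.395, v=-3.029, θ₁=-0.134, ω₁=1.590, θ₂=0.701, ω₂=3.460
apply F[13]=-10.000 → step 14: x=-0.458, v=-3.271, θ₁=-0.098, ω₁=2.023, θ₂=0.772, ω₂=3.566
apply F[14]=-10.000 → step 15: x=-0.526, v=-3.514, θ₁=-0.052, ω₁=2.515, θ₂=0.844, ω₂=3.624
apply F[15]=-10.000 → step 16: x=-0.599, v=-3.757, θ₁=0.003, ω₁=3.068, θ₂=0.916, ω₂=3.619
apply F[16]=-10.000 → step 17: x=-0.676, v=-4.001, θ₁=0.071, ω₁=3.680, θ₂=0.988, ω₂=3.534
apply F[17]=-10.000 → step 18: x=-0.759, v=-4.241, θ₁=0.151, ω₁=4.350, θ₂=1.057, ω₂=3.347
apply F[18]=-10.000 → step 19: x=-0.846, v=-4.474, θ₁=0.245, ω₁=5.081, θ₂=1.121, ω₂=3.033
apply F[19]=-10.000 → step 20: x=-0.938, v=-4.691, θ₁=0.355, ω₁=5.880, θ₂=1.177, ω₂=2.561
apply F[20]=-10.000 → step 21: x=-1.033, v=-4.881, θ₁=0.481, ω₁=6.766, θ₂=1.222, ω₂=1.896
apply F[21]=-10.000 → step 22: x=-1.132, v=-5.020, θ₁=0.626, ω₁=7.773, θ₂=1.251, ω₂=0.996
apply F[22]=-10.000 → step 23: x=-1.233, v=-5.058, θ₁=0.793, ω₁=8.933, θ₂=1.260, ω₂=-0.161
apply F[23]=-10.000 → step 24: x=-1.334, v=-4.909, θ₁=0.984, ω₁=10.131, θ₂=1.244, ω₂=-1.431
apply F[24]=+10.000 → step 25: x=-1.425, v=-4.217, θ₁=1.190, ω₁=10.377, θ₂=1.209, ω₂=-1.928
apply F[25]=+10.000 → step 26: x=-1.502, v=-3.504, θ₁=1.395, ω₁=10.043, θ₂=1.173, ω₂=-1.586
apply F[26]=+10.000 → step 27: x=-1.566, v=-2.898, θ₁=1.590, ω₁=9.518, θ₂=1.149, ω₂=-0.750
apply F[27]=+10.000 → step 28: x=-1.619, v=-2.390, θ₁=1.776, ω₁=9.119, θ₂=1.144, ω₂=0.217
apply F[28]=+10.000 → step 29: x=-1.662, v=-1.940, θ₁=1.956, ω₁=8.877, θ₂=1.158, ω₂=1.226
apply F[29]=+10.000 → step 30: x=-1.696, v=-1.522, θ₁=2.132, ω₁=8.735, θ₂=1.193, ω₂=2.292
apply F[30]=+10.000 → step 31: x=-1.723, v=-1.126, θ₁=2.306, ω₁=8.616, θ₂=1.250, ω₂=3.437
apply F[31]=+10.000 → step 32: x=-1.742, v=-0.751, θ₁=2.476, ω₁=8.432, θ₂=1.331, ω₂=4.668
apply F[32]=-10.000 → step 33: x=-1.758, v=-0.866, θ₁=2.635, ω₁=7.378, θ₂=1.440, ω₂=6.208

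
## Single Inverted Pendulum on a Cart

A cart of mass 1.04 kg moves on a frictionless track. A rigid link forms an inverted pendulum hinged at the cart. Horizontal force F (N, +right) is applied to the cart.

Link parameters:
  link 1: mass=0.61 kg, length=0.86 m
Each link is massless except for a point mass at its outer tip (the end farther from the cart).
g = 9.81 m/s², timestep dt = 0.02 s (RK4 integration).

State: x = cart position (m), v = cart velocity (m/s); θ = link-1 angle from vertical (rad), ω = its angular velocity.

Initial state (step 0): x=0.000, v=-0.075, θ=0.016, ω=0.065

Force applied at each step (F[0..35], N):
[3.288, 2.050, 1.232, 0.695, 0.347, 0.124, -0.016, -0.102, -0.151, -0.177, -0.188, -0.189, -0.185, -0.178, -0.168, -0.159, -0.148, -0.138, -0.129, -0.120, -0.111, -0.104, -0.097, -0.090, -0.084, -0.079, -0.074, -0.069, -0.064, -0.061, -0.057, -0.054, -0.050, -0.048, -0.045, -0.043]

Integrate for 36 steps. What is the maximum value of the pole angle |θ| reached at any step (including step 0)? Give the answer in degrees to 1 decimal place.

apply F[0]=+3.288 → step 1: x=-0.001, v=-0.014, θ=0.017, ω=-0.003
apply F[1]=+2.050 → step 2: x=-0.001, v=0.024, θ=0.016, ω=-0.042
apply F[2]=+1.232 → step 3: x=-0.000, v=0.046, θ=0.015, ω=-0.064
apply F[3]=+0.695 → step 4: x=0.001, v=0.057, θ=0.014, ω=-0.075
apply F[4]=+0.347 → step 5: x=0.002, v=0.063, θ=0.012, ω=-0.078
apply F[5]=+0.124 → step 6: x=0.003, v=0.064, θ=0.011, ω=-0.076
apply F[6]=-0.016 → step 7: x=0.005, v=0.062, θ=0.009, ω=-0.072
apply F[7]=-0.102 → step 8: x=0.006, v=0.059, θ=0.008, ω=-0.067
apply F[8]=-0.151 → step 9: x=0.007, v=0.056, θ=0.006, ω=-0.061
apply F[9]=-0.177 → step 10: x=0.008, v=0.052, θ=0.005, ω=-0.055
apply F[10]=-0.188 → step 11: x=0.009, v=0.047, θ=0.004, ω=-0.049
apply F[11]=-0.189 → step 12: x=0.010, v=0.043, θ=0.003, ω=-0.043
apply F[12]=-0.185 → step 13: x=0.011, v=0.039, θ=0.003, ω=-0.038
apply F[13]=-0.178 → step 14: x=0.012, v=0.036, θ=0.002, ω=-0.033
apply F[14]=-0.168 → step 15: x=0.012, v=0.032, θ=0.001, ω=-0.029
apply F[15]=-0.159 → step 16: x=0.013, v=0.029, θ=0.001, ω=-0.025
apply F[16]=-0.148 → step 17: x=0.013, v=0.026, θ=0.000, ω=-0.022
apply F[17]=-0.138 → step 18: x=0.014, v=0.024, θ=-0.000, ω=-0.019
apply F[18]=-0.129 → step 19: x=0.014, v=0.021, θ=-0.001, ω=-0.016
apply F[19]=-0.120 → step 20: x=0.015, v=0.019, θ=-0.001, ω=-0.014
apply F[20]=-0.111 → step 21: x=0.015, v=0.017, θ=-0.001, ω=-0.011
apply F[21]=-0.104 → step 22: x=0.015, v=0.015, θ=-0.001, ω=-0.009
apply F[22]=-0.097 → step 23: x=0.016, v=0.013, θ=-0.001, ω=-0.008
apply F[23]=-0.090 → step 24: x=0.016, v=0.012, θ=-0.002, ω=-0.006
apply F[24]=-0.084 → step 25: x=0.016, v=0.010, θ=-0.002, ω=-0.005
apply F[25]=-0.079 → step 26: x=0.016, v=0.009, θ=-0.002, ω=-0.004
apply F[26]=-0.074 → step 27: x=0.017, v=0.008, θ=-0.002, ω=-0.003
apply F[27]=-0.069 → step 28: x=0.017, v=0.007, θ=-0.002, ω=-0.002
apply F[28]=-0.064 → step 29: x=0.017, v=0.006, θ=-0.002, ω=-0.001
apply F[29]=-0.061 → step 30: x=0.017, v=0.005, θ=-0.002, ω=-0.001
apply F[30]=-0.057 → step 31: x=0.017, v=0.004, θ=-0.002, ω=-0.000
apply F[31]=-0.054 → step 32: x=0.017, v=0.003, θ=-0.002, ω=0.000
apply F[32]=-0.050 → step 33: x=0.017, v=0.002, θ=-0.002, ω=0.001
apply F[33]=-0.048 → step 34: x=0.017, v=0.002, θ=-0.002, ω=0.001
apply F[34]=-0.045 → step 35: x=0.017, v=0.001, θ=-0.002, ω=0.001
apply F[35]=-0.043 → step 36: x=0.017, v=0.000, θ=-0.002, ω=0.002
Max |angle| over trajectory = 0.017 rad = 1.0°.

Answer: 1.0°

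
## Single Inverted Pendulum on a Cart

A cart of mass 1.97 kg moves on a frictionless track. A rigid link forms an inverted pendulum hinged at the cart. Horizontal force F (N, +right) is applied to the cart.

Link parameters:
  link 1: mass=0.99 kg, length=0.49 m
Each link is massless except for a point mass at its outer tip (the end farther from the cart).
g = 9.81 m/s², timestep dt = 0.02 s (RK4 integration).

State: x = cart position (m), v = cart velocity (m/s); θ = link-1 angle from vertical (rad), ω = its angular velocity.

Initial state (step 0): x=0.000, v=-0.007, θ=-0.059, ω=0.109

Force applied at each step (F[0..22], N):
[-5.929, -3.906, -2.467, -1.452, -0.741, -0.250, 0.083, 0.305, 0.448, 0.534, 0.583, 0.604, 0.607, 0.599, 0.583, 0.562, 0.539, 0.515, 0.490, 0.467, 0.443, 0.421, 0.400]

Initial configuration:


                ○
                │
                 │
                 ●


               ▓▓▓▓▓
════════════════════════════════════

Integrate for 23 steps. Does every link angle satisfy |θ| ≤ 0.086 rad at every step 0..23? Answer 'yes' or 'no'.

apply F[0]=-5.929 → step 1: x=-0.001, v=-0.061, θ=-0.056, ω=0.197
apply F[1]=-3.906 → step 2: x=-0.002, v=-0.096, θ=-0.052, ω=0.245
apply F[2]=-2.467 → step 3: x=-0.004, v=-0.116, θ=-0.046, ω=0.267
apply F[3]=-1.452 → step 4: x=-0.007, v=-0.126, θ=-0.041, ω=0.271
apply F[4]=-0.741 → step 5: x=-0.009, v=-0.130, θ=-0.036, ω=0.263
apply F[5]=-0.250 → step 6: x=-0.012, v=-0.129, θ=-0.031, ω=0.248
apply F[6]=+0.083 → step 7: x=-0.015, v=-0.126, θ=-0.026, ω=0.230
apply F[7]=+0.305 → step 8: x=-0.017, v=-0.120, θ=-0.021, ω=0.209
apply F[8]=+0.448 → step 9: x=-0.019, v=-0.114, θ=-0.017, ω=0.188
apply F[9]=+0.534 → step 10: x=-0.022, v=-0.107, θ=-0.014, ω=0.168
apply F[10]=+0.583 → step 11: x=-0.024, v=-0.100, θ=-0.011, ω=0.148
apply F[11]=+0.604 → step 12: x=-0.026, v=-0.093, θ=-0.008, ω=0.130
apply F[12]=+0.607 → step 13: x=-0.027, v=-0.086, θ=-0.006, ω=0.113
apply F[13]=+0.599 → step 14: x=-0.029, v=-0.079, θ=-0.003, ω=0.098
apply F[14]=+0.583 → step 15: x=-0.030, v=-0.073, θ=-0.002, ω=0.085
apply F[15]=+0.562 → step 16: x=-0.032, v=-0.068, θ=-0.000, ω=0.073
apply F[16]=+0.539 → step 17: x=-0.033, v=-0.062, θ=0.001, ω=0.062
apply F[17]=+0.515 → step 18: x=-0.034, v=-0.057, θ=0.002, ω=0.052
apply F[18]=+0.490 → step 19: x=-0.035, v=-0.052, θ=0.003, ω=0.044
apply F[19]=+0.467 → step 20: x=-0.036, v=-0.048, θ=0.004, ω=0.036
apply F[20]=+0.443 → step 21: x=-0.037, v=-0.044, θ=0.005, ω=0.030
apply F[21]=+0.421 → step 22: x=-0.038, v=-0.040, θ=0.005, ω=0.024
apply F[22]=+0.400 → step 23: x=-0.039, v=-0.037, θ=0.006, ω=0.019
Max |angle| over trajectory = 0.059 rad; bound = 0.086 → within bound.

Answer: yes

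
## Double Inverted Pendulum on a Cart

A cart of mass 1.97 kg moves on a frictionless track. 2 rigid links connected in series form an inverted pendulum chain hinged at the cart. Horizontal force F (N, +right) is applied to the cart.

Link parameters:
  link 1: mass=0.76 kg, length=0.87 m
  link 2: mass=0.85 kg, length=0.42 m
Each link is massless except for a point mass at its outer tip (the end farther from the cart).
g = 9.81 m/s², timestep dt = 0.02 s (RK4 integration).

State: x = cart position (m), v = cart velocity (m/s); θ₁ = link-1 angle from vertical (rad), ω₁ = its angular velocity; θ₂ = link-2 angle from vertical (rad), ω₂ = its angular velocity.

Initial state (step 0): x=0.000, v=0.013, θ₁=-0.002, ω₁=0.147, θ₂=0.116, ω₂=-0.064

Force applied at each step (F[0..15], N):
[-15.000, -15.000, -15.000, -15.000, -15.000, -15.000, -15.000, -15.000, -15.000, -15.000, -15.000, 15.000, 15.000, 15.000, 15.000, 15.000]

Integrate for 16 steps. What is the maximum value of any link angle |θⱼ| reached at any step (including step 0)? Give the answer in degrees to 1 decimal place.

Answer: 25.3°

Derivation:
apply F[0]=-15.000 → step 1: x=-0.001, v=-0.139, θ₁=0.002, ω₁=0.294, θ₂=0.116, ω₂=0.048
apply F[1]=-15.000 → step 2: x=-0.006, v=-0.292, θ₁=0.010, ω₁=0.444, θ₂=0.118, ω₂=0.154
apply F[2]=-15.000 → step 3: x=-0.013, v=-0.447, θ₁=0.020, ω₁=0.600, θ₂=0.122, ω₂=0.253
apply F[3]=-15.000 → step 4: x=-0.023, v=-0.603, θ₁=0.034, ω₁=0.763, θ₂=0.128, ω₂=0.343
apply F[4]=-15.000 → step 5: x=-0.037, v=-0.762, θ₁=0.051, ω₁=0.934, θ₂=0.136, ω₂=0.422
apply F[5]=-15.000 → step 6: x=-0.054, v=-0.922, θ₁=0.071, ω₁=1.115, θ₂=0.145, ω₂=0.488
apply F[6]=-15.000 → step 7: x=-0.074, v=-1.085, θ₁=0.095, ω₁=1.307, θ₂=0.155, ω₂=0.540
apply F[7]=-15.000 → step 8: x=-0.097, v=-1.250, θ₁=0.124, ω₁=1.511, θ₂=0.166, ω₂=0.576
apply F[8]=-15.000 → step 9: x=-0.124, v=-1.416, θ₁=0.156, ω₁=1.726, θ₂=0.178, ω₂=0.597
apply F[9]=-15.000 → step 10: x=-0.154, v=-1.583, θ₁=0.193, ω₁=1.953, θ₂=0.190, ω₂=0.602
apply F[10]=-15.000 → step 11: x=-0.187, v=-1.749, θ₁=0.234, ω₁=2.189, θ₂=0.202, ω₂=0.596
apply F[11]=+15.000 → step 12: x=-0.221, v=-1.625, θ₁=0.277, ω₁=2.117, θ₂=0.214, ω₂=0.562
apply F[12]=+15.000 → step 13: x=-0.252, v=-1.507, θ₁=0.319, ω₁=2.068, θ₂=0.224, ω₂=0.505
apply F[13]=+15.000 → step 14: x=-0.281, v=-1.395, θ₁=0.360, ω₁=2.042, θ₂=0.234, ω₂=0.424
apply F[14]=+15.000 → step 15: x=-0.308, v=-1.287, θ₁=0.401, ω₁=2.037, θ₂=0.241, ω₂=0.319
apply F[15]=+15.000 → step 16: x=-0.333, v=-1.183, θ₁=0.442, ω₁=2.052, θ₂=0.246, ω₂=0.191
Max |angle| over trajectory = 0.442 rad = 25.3°.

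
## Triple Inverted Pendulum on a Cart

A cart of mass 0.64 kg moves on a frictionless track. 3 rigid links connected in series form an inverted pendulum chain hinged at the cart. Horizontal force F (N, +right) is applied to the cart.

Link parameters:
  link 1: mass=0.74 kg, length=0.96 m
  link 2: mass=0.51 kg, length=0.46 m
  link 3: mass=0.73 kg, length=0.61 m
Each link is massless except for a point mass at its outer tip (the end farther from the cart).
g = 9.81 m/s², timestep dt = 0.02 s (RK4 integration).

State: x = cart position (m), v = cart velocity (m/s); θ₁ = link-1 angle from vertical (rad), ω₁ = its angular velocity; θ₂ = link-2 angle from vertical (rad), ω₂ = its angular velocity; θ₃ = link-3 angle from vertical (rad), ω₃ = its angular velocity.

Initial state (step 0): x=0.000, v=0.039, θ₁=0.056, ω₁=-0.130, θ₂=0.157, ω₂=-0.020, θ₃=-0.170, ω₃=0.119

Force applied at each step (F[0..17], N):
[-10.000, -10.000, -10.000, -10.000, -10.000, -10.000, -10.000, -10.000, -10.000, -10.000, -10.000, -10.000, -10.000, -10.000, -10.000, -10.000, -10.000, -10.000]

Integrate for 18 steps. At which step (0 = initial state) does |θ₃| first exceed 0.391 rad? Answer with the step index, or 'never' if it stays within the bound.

Answer: never

Derivation:
apply F[0]=-10.000 → step 1: x=-0.003, v=-0.301, θ₁=0.057, ω₁=0.208, θ₂=0.159, ω₂=0.217, θ₃=-0.170, ω₃=-0.074
apply F[1]=-10.000 → step 2: x=-0.012, v=-0.642, θ₁=0.064, ω₁=0.550, θ₂=0.166, ω₂=0.449, θ₃=-0.173, ω₃=-0.264
apply F[2]=-10.000 → step 3: x=-0.028, v=-0.986, θ₁=0.079, ω₁=0.898, θ₂=0.177, ω₂=0.662, θ₃=-0.180, ω₃=-0.443
apply F[3]=-10.000 → step 4: x=-0.052, v=-1.332, θ₁=0.100, ω₁=1.257, θ₂=0.192, ω₂=0.846, θ₃=-0.191, ω₃=-0.604
apply F[4]=-10.000 → step 5: x=-0.082, v=-1.678, θ₁=0.129, ω₁=1.626, θ₂=0.210, ω₂=0.986, θ₃=-0.204, ω₃=-0.734
apply F[5]=-10.000 → step 6: x=-0.119, v=-2.019, θ₁=0.165, ω₁=2.000, θ₂=0.231, ω₂=1.072, θ₃=-0.220, ω₃=-0.823
apply F[6]=-10.000 → step 7: x=-0.162, v=-2.347, θ₁=0.209, ω₁=2.371, θ₂=0.253, ω₂=1.100, θ₃=-0.237, ω₃=-0.857
apply F[7]=-10.000 → step 8: x=-0.212, v=-2.651, θ₁=0.260, ω₁=2.727, θ₂=0.275, ω₂=1.073, θ₃=-0.253, ω₃=-0.827
apply F[8]=-10.000 → step 9: x=-0.268, v=-2.921, θ₁=0.318, ω₁=3.055, θ₂=0.295, ω₂=1.006, θ₃=-0.269, ω₃=-0.732
apply F[9]=-10.000 → step 10: x=-0.329, v=-3.150, θ₁=0.382, ω₁=3.343, θ₂=0.315, ω₂=0.922, θ₃=-0.282, ω₃=-0.577
apply F[10]=-10.000 → step 11: x=-0.394, v=-3.334, θ₁=0.451, ω₁=3.586, θ₂=0.332, ω₂=0.844, θ₃=-0.292, ω₃=-0.371
apply F[11]=-10.000 → step 12: x=-0.462, v=-3.472, θ₁=0.525, ω₁=3.783, θ₂=0.349, ω₂=0.795, θ₃=-0.297, ω₃=-0.130
apply F[12]=-10.000 → step 13: x=-0.532, v=-3.568, θ₁=0.603, ω₁=3.938, θ₂=0.364, ω₂=0.788, θ₃=-0.297, ω₃=0.134
apply F[13]=-10.000 → step 14: x=-0.604, v=-3.627, θ₁=0.683, ω₁=4.058, θ₂=0.381, ω₂=0.831, θ₃=-0.292, ω₃=0.408
apply F[14]=-10.000 → step 15: x=-0.677, v=-3.656, θ₁=0.765, ω₁=4.152, θ₂=0.398, ω₂=0.924, θ₃=-0.281, ω₃=0.685
apply F[15]=-10.000 → step 16: x=-0.750, v=-3.658, θ₁=0.848, ω₁=4.227, θ₂=0.418, ω₂=1.065, θ₃=-0.264, ω₃=0.960
apply F[16]=-10.000 → step 17: x=-0.823, v=-3.637, θ₁=0.934, ω₁=4.288, θ₂=0.441, ω₂=1.247, θ₃=-0.242, ω₃=1.232
apply F[17]=-10.000 → step 18: x=-0.896, v=-3.596, θ₁=1.020, ω₁=4.341, θ₂=0.468, ω₂=1.466, θ₃=-0.215, ω₃=1.501
max |θ₃| = 0.297 ≤ 0.391 over all 19 states.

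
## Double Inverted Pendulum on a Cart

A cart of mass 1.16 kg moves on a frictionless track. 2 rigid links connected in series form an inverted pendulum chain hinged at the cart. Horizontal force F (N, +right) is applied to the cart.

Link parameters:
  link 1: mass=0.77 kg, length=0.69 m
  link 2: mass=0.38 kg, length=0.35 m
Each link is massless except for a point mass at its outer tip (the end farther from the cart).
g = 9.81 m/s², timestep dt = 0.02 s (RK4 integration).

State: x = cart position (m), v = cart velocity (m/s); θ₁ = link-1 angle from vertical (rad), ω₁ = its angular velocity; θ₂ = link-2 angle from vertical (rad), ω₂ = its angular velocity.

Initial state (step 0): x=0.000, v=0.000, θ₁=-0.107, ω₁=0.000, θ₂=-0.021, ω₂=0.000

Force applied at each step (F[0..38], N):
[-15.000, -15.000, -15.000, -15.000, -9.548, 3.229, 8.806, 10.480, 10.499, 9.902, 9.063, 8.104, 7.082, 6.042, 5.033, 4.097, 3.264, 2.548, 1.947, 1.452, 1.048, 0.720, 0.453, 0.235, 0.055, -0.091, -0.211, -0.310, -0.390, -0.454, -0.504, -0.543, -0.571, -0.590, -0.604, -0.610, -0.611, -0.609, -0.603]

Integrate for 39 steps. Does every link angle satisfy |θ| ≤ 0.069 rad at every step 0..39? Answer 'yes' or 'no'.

Answer: no

Derivation:
apply F[0]=-15.000 → step 1: x=-0.002, v=-0.236, θ₁=-0.104, ω₁=0.296, θ₂=-0.020, ω₂=0.080
apply F[1]=-15.000 → step 2: x=-0.009, v=-0.473, θ₁=-0.095, ω₁=0.598, θ₂=-0.018, ω₂=0.154
apply F[2]=-15.000 → step 3: x=-0.021, v=-0.713, θ₁=-0.080, ω₁=0.909, θ₂=-0.014, ω₂=0.218
apply F[3]=-15.000 → step 4: x=-0.038, v=-0.958, θ₁=-0.059, ω₁=1.235, θ₂=-0.009, ω₂=0.267
apply F[4]=-9.548 → step 5: x=-0.059, v=-1.115, θ₁=-0.032, ω₁=1.444, θ₂=-0.004, ω₂=0.296
apply F[5]=+3.229 → step 6: x=-0.080, v=-1.056, θ₁=-0.004, ω₁=1.352, θ₂=0.002, ω₂=0.309
apply F[6]=+8.806 → step 7: x=-0.100, v=-0.906, θ₁=0.021, ω₁=1.137, θ₂=0.009, ω₂=0.306
apply F[7]=+10.480 → step 8: x=-0.116, v=-0.731, θ₁=0.041, ω₁=0.895, θ₂=0.015, ω₂=0.290
apply F[8]=+10.499 → step 9: x=-0.129, v=-0.560, θ₁=0.057, ω₁=0.666, θ₂=0.020, ω₂=0.264
apply F[9]=+9.902 → step 10: x=-0.139, v=-0.402, θ₁=0.068, ω₁=0.460, θ₂=0.025, ω₂=0.229
apply F[10]=+9.063 → step 11: x=-0.146, v=-0.260, θ₁=0.075, ω₁=0.283, θ₂=0.029, ω₂=0.190
apply F[11]=+8.104 → step 12: x=-0.149, v=-0.136, θ₁=0.080, ω₁=0.132, θ₂=0.033, ω₂=0.150
apply F[12]=+7.082 → step 13: x=-0.151, v=-0.030, θ₁=0.081, ω₁=0.009, θ₂=0.035, ω₂=0.110
apply F[13]=+6.042 → step 14: x=-0.151, v=0.058, θ₁=0.080, ω₁=-0.089, θ₂=0.037, ω₂=0.071
apply F[14]=+5.033 → step 15: x=-0.149, v=0.129, θ₁=0.078, ω₁=-0.163, θ₂=0.038, ω₂=0.036
apply F[15]=+4.097 → step 16: x=-0.146, v=0.185, θ₁=0.074, ω₁=-0.217, θ₂=0.039, ω₂=0.004
apply F[16]=+3.264 → step 17: x=-0.142, v=0.227, θ₁=0.069, ω₁=-0.253, θ₂=0.038, ω₂=-0.024
apply F[17]=+2.548 → step 18: x=-0.137, v=0.258, θ₁=0.064, ω₁=-0.274, θ₂=0.038, ω₂=-0.048
apply F[18]=+1.947 → step 19: x=-0.132, v=0.280, θ₁=0.058, ω₁=-0.285, θ₂=0.037, ω₂=-0.068
apply F[19]=+1.452 → step 20: x=-0.126, v=0.294, θ₁=0.053, ω₁=-0.287, θ₂=0.035, ω₂=-0.085
apply F[20]=+1.048 → step 21: x=-0.120, v=0.302, θ₁=0.047, ω₁=-0.283, θ₂=0.033, ω₂=-0.098
apply F[21]=+0.720 → step 22: x=-0.114, v=0.306, θ₁=0.041, ω₁=-0.274, θ₂=0.031, ω₂=-0.108
apply F[22]=+0.453 → step 23: x=-0.108, v=0.306, θ₁=0.036, ω₁=-0.263, θ₂=0.029, ω₂=-0.115
apply F[23]=+0.235 → step 24: x=-0.102, v=0.304, θ₁=0.031, ω₁=-0.249, θ₂=0.026, ω₂=-0.120
apply F[24]=+0.055 → step 25: x=-0.095, v=0.300, θ₁=0.026, ω₁=-0.234, θ₂=0.024, ω₂=-0.122
apply F[25]=-0.091 → step 26: x=-0.090, v=0.293, θ₁=0.022, ω₁=-0.218, θ₂=0.022, ω₂=-0.123
apply F[26]=-0.211 → step 27: x=-0.084, v=0.286, θ₁=0.017, ω₁=-0.202, θ₂=0.019, ω₂=-0.122
apply F[27]=-0.310 → step 28: x=-0.078, v=0.278, θ₁=0.014, ω₁=-0.186, θ₂=0.017, ω₂=-0.120
apply F[28]=-0.390 → step 29: x=-0.073, v=0.269, θ₁=0.010, ω₁=-0.170, θ₂=0.014, ω₂=-0.117
apply F[29]=-0.454 → step 30: x=-0.067, v=0.259, θ₁=0.007, ω₁=-0.154, θ₂=0.012, ω₂=-0.113
apply F[30]=-0.504 → step 31: x=-0.062, v=0.249, θ₁=0.004, ω₁=-0.140, θ₂=0.010, ω₂=-0.108
apply F[31]=-0.543 → step 32: x=-0.057, v=0.240, θ₁=0.001, ω₁=-0.126, θ₂=0.008, ω₂=-0.103
apply F[32]=-0.571 → step 33: x=-0.053, v=0.230, θ₁=-0.001, ω₁=-0.112, θ₂=0.006, ω₂=-0.097
apply F[33]=-0.590 → step 34: x=-0.048, v=0.220, θ₁=-0.003, ω₁=-0.100, θ₂=0.004, ω₂=-0.091
apply F[34]=-0.604 → step 35: x=-0.044, v=0.210, θ₁=-0.005, ω₁=-0.088, θ₂=0.002, ω₂=-0.085
apply F[35]=-0.610 → step 36: x=-0.040, v=0.201, θ₁=-0.007, ω₁=-0.077, θ₂=0.000, ω₂=-0.079
apply F[36]=-0.611 → step 37: x=-0.036, v=0.192, θ₁=-0.008, ω₁=-0.068, θ₂=-0.001, ω₂=-0.073
apply F[37]=-0.609 → step 38: x=-0.032, v=0.183, θ₁=-0.010, ω₁=-0.058, θ₂=-0.003, ω₂=-0.067
apply F[38]=-0.603 → step 39: x=-0.029, v=0.175, θ₁=-0.011, ω₁=-0.050, θ₂=-0.004, ω₂=-0.061
Max |angle| over trajectory = 0.107 rad; bound = 0.069 → exceeded.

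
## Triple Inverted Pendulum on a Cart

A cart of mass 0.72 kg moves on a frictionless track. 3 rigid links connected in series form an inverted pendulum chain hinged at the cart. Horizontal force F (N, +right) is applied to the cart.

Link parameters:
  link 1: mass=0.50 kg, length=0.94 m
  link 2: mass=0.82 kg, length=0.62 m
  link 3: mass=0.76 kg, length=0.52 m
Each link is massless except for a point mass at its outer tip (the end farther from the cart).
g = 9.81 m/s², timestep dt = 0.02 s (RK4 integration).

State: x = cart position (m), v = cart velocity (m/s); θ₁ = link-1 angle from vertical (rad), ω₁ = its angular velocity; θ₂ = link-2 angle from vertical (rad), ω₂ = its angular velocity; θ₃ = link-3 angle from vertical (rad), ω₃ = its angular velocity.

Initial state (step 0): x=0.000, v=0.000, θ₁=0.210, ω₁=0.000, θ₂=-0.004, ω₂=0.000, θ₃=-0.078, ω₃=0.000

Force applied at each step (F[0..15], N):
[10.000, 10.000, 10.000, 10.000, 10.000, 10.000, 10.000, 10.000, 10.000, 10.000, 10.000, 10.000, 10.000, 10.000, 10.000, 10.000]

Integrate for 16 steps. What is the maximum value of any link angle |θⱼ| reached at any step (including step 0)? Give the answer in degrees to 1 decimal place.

apply F[0]=+10.000 → step 1: x=0.002, v=0.160, θ₁=0.210, ω₁=0.015, θ₂=-0.007, ω₂=-0.260, θ₃=-0.079, ω₃=-0.052
apply F[1]=+10.000 → step 2: x=0.006, v=0.320, θ₁=0.211, ω₁=0.029, θ₂=-0.014, ω₂=-0.525, θ₃=-0.080, ω₃=-0.100
apply F[2]=+10.000 → step 3: x=0.014, v=0.483, θ₁=0.211, ω₁=0.045, θ₂=-0.028, ω₂=-0.800, θ₃=-0.082, ω₃=-0.141
apply F[3]=+10.000 → step 4: x=0.026, v=0.650, θ₁=0.212, ω₁=0.060, θ₂=-0.047, ω₂=-1.090, θ₃=-0.086, ω₃=-0.172
apply F[4]=+10.000 → step 5: x=0.040, v=0.821, θ₁=0.214, ω₁=0.073, θ₂=-0.071, ω₂=-1.396, θ₃=-0.089, ω₃=-0.190
apply F[5]=+10.000 → step 6: x=0.059, v=0.999, θ₁=0.215, ω₁=0.079, θ₂=-0.102, ω₂=-1.718, θ₃=-0.093, ω₃=-0.192
apply F[6]=+10.000 → step 7: x=0.080, v=1.185, θ₁=0.217, ω₁=0.075, θ₂=-0.140, ω₂=-2.051, θ₃=-0.097, ω₃=-0.180
apply F[7]=+10.000 → step 8: x=0.106, v=1.380, θ₁=0.218, ω₁=0.052, θ₂=-0.185, ω₂=-2.391, θ₃=-0.100, ω₃=-0.155
apply F[8]=+10.000 → step 9: x=0.136, v=1.585, θ₁=0.219, ω₁=0.003, θ₂=-0.236, ω₂=-2.727, θ₃=-0.103, ω₃=-0.121
apply F[9]=+10.000 → step 10: x=0.170, v=1.801, θ₁=0.218, ω₁=-0.077, θ₂=-0.294, ω₂=-3.052, θ₃=-0.105, ω₃=-0.085
apply F[10]=+10.000 → step 11: x=0.208, v=2.026, θ₁=0.215, ω₁=-0.195, θ₂=-0.358, ω₂=-3.357, θ₃=-0.106, ω₃=-0.052
apply F[11]=+10.000 → step 12: x=0.251, v=2.260, θ₁=0.210, ω₁=-0.353, θ₂=-0.428, ω₂=-3.637, θ₃=-0.107, ω₃=-0.029
apply F[12]=+10.000 → step 13: x=0.298, v=2.503, θ₁=0.201, ω₁=-0.553, θ₂=-0.503, ω₂=-3.889, θ₃=-0.108, ω₃=-0.024
apply F[13]=+10.000 → step 14: x=0.351, v=2.752, θ₁=0.188, ω₁=-0.797, θ₂=-0.583, ω₂=-4.109, θ₃=-0.108, ω₃=-0.040
apply F[14]=+10.000 → step 15: x=0.408, v=3.009, θ₁=0.169, ω₁=-1.083, θ₂=-0.667, ω₂=-4.294, θ₃=-0.109, ω₃=-0.082
apply F[15]=+10.000 → step 16: x=0.471, v=3.271, θ₁=0.144, ω₁=-1.412, θ₂=-0.755, ω₂=-4.441, θ₃=-0.112, ω₃=-0.151
Max |angle| over trajectory = 0.755 rad = 43.2°.

Answer: 43.2°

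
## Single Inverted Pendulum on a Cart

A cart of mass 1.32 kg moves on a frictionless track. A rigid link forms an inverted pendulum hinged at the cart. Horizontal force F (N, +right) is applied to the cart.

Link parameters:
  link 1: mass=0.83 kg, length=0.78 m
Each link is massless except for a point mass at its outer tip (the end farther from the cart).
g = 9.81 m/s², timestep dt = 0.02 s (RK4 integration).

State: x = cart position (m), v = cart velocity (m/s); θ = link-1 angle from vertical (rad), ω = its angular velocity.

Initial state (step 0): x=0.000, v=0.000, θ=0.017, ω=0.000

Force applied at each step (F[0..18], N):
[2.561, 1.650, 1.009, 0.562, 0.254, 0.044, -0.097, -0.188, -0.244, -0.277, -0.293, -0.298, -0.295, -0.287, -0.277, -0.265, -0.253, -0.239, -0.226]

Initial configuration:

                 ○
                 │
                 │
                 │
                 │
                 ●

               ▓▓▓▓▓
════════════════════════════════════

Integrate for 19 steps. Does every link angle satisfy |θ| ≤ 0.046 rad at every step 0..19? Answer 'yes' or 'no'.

apply F[0]=+2.561 → step 1: x=0.000, v=0.037, θ=0.017, ω=-0.043
apply F[1]=+1.650 → step 2: x=0.001, v=0.060, θ=0.015, ω=-0.068
apply F[2]=+1.009 → step 3: x=0.003, v=0.073, θ=0.014, ω=-0.082
apply F[3]=+0.562 → step 4: x=0.004, v=0.080, θ=0.012, ω=-0.087
apply F[4]=+0.254 → step 5: x=0.006, v=0.083, θ=0.011, ω=-0.088
apply F[5]=+0.044 → step 6: x=0.007, v=0.082, θ=0.009, ω=-0.085
apply F[6]=-0.097 → step 7: x=0.009, v=0.080, θ=0.007, ω=-0.079
apply F[7]=-0.188 → step 8: x=0.011, v=0.076, θ=0.006, ω=-0.073
apply F[8]=-0.244 → step 9: x=0.012, v=0.072, θ=0.004, ω=-0.066
apply F[9]=-0.277 → step 10: x=0.013, v=0.067, θ=0.003, ω=-0.060
apply F[10]=-0.293 → step 11: x=0.015, v=0.062, θ=0.002, ω=-0.053
apply F[11]=-0.298 → step 12: x=0.016, v=0.058, θ=0.001, ω=-0.047
apply F[12]=-0.295 → step 13: x=0.017, v=0.053, θ=-0.000, ω=-0.041
apply F[13]=-0.287 → step 14: x=0.018, v=0.049, θ=-0.001, ω=-0.035
apply F[14]=-0.277 → step 15: x=0.019, v=0.045, θ=-0.001, ω=-0.030
apply F[15]=-0.265 → step 16: x=0.020, v=0.041, θ=-0.002, ω=-0.026
apply F[16]=-0.253 → step 17: x=0.021, v=0.037, θ=-0.002, ω=-0.022
apply F[17]=-0.239 → step 18: x=0.021, v=0.034, θ=-0.003, ω=-0.018
apply F[18]=-0.226 → step 19: x=0.022, v=0.031, θ=-0.003, ω=-0.015
Max |angle| over trajectory = 0.017 rad; bound = 0.046 → within bound.

Answer: yes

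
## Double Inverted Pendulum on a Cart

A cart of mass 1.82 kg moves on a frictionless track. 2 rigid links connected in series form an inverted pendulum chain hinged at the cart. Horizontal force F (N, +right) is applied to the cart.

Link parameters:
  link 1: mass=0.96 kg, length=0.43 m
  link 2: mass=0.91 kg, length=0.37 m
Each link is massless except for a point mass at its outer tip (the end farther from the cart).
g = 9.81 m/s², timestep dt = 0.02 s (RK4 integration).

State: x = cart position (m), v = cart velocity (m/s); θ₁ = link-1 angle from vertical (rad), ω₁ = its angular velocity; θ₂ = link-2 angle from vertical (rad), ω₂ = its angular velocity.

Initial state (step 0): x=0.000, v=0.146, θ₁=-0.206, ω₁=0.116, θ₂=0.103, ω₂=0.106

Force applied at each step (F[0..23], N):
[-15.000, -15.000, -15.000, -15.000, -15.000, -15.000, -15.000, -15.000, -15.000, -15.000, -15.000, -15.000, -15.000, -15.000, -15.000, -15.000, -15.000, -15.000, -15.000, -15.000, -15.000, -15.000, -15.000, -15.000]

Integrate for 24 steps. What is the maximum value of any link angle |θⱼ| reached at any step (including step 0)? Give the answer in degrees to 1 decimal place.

Answer: 85.6°

Derivation:
apply F[0]=-15.000 → step 1: x=0.002, v=0.023, θ₁=-0.203, ω₁=0.177, θ₂=0.108, ω₂=0.426
apply F[1]=-15.000 → step 2: x=0.001, v=-0.102, θ₁=-0.199, ω₁=0.241, θ₂=0.120, ω₂=0.748
apply F[2]=-15.000 → step 3: x=-0.002, v=-0.227, θ₁=-0.193, ω₁=0.312, θ₂=0.138, ω₂=1.075
apply F[3]=-15.000 → step 4: x=-0.008, v=-0.355, θ₁=-0.186, ω₁=0.390, θ₂=0.163, ω₂=1.409
apply F[4]=-15.000 → step 5: x=-0.017, v=-0.486, θ₁=-0.178, ω₁=0.479, θ₂=0.195, ω₂=1.752
apply F[5]=-15.000 → step 6: x=-0.028, v=-0.619, θ₁=-0.167, ω₁=0.582, θ₂=0.233, ω₂=2.104
apply F[6]=-15.000 → step 7: x=-0.041, v=-0.756, θ₁=-0.154, ω₁=0.703, θ₂=0.279, ω₂=2.463
apply F[7]=-15.000 → step 8: x=-0.058, v=-0.897, θ₁=-0.139, ω₁=0.850, θ₂=0.332, ω₂=2.826
apply F[8]=-15.000 → step 9: x=-0.077, v=-1.043, θ₁=-0.120, ω₁=1.028, θ₂=0.392, ω₂=3.189
apply F[9]=-15.000 → step 10: x=-0.100, v=-1.193, θ₁=-0.097, ω₁=1.245, θ₂=0.459, ω₂=3.544
apply F[10]=-15.000 → step 11: x=-0.125, v=-1.347, θ₁=-0.070, ω₁=1.510, θ₂=0.534, ω₂=3.882
apply F[11]=-15.000 → step 12: x=-0.154, v=-1.507, θ₁=-0.037, ω₁=1.831, θ₂=0.614, ω₂=4.192
apply F[12]=-15.000 → step 13: x=-0.185, v=-1.670, θ₁=0.004, ω₁=2.214, θ₂=0.701, ω₂=4.458
apply F[13]=-15.000 → step 14: x=-0.220, v=-1.836, θ₁=0.052, ω₁=2.663, θ₂=0.792, ω₂=4.665
apply F[14]=-15.000 → step 15: x=-0.259, v=-2.004, θ₁=0.111, ω₁=3.179, θ₂=0.887, ω₂=4.790
apply F[15]=-15.000 → step 16: x=-0.301, v=-2.169, θ₁=0.180, ω₁=3.757, θ₂=0.983, ω₂=4.811
apply F[16]=-15.000 → step 17: x=-0.346, v=-2.328, θ₁=0.261, ω₁=4.385, θ₂=1.079, ω₂=4.704
apply F[17]=-15.000 → step 18: x=-0.394, v=-2.472, θ₁=0.356, ω₁=5.043, θ₂=1.170, ω₂=4.450
apply F[18]=-15.000 → step 19: x=-0.444, v=-2.592, θ₁=0.463, ω₁=5.710, θ₂=1.256, ω₂=4.039
apply F[19]=-15.000 → step 20: x=-0.497, v=-2.678, θ₁=0.584, ω₁=6.363, θ₂=1.331, ω₂=3.478
apply F[20]=-15.000 → step 21: x=-0.551, v=-2.719, θ₁=0.717, ω₁=6.987, θ₂=1.394, ω₂=2.795
apply F[21]=-15.000 → step 22: x=-0.605, v=-2.705, θ₁=0.863, ω₁=7.574, θ₂=1.442, ω₂=2.037
apply F[22]=-15.000 → step 23: x=-0.659, v=-2.627, θ₁=1.020, ω₁=8.126, θ₂=1.475, ω₂=1.276
apply F[23]=-15.000 → step 24: x=-0.710, v=-2.479, θ₁=1.188, ω₁=8.641, θ₂=1.494, ω₂=0.608
Max |angle| over trajectory = 1.494 rad = 85.6°.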